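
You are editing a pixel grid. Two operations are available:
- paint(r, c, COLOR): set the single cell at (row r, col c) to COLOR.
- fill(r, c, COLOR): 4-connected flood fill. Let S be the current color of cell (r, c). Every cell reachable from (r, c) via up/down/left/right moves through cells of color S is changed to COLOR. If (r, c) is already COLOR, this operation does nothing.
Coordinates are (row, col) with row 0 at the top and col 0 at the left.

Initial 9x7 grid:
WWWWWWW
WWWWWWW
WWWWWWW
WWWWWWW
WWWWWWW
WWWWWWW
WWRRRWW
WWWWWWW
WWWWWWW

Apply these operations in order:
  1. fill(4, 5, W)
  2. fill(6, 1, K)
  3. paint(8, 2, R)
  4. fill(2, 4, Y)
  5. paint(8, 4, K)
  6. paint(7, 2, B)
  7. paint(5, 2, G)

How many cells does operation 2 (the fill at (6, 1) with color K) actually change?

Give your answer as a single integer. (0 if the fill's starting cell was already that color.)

Answer: 60

Derivation:
After op 1 fill(4,5,W) [0 cells changed]:
WWWWWWW
WWWWWWW
WWWWWWW
WWWWWWW
WWWWWWW
WWWWWWW
WWRRRWW
WWWWWWW
WWWWWWW
After op 2 fill(6,1,K) [60 cells changed]:
KKKKKKK
KKKKKKK
KKKKKKK
KKKKKKK
KKKKKKK
KKKKKKK
KKRRRKK
KKKKKKK
KKKKKKK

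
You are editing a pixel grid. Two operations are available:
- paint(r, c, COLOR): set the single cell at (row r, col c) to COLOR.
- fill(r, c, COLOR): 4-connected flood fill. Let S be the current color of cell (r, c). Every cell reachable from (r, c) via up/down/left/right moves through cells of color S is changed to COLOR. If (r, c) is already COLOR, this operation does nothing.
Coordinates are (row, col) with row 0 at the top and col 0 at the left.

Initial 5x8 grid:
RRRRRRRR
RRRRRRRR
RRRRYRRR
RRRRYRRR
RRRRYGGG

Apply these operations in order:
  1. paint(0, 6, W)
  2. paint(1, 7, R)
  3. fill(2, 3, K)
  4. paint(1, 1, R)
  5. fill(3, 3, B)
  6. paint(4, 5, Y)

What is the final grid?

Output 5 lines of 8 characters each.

After op 1 paint(0,6,W):
RRRRRRWR
RRRRRRRR
RRRRYRRR
RRRRYRRR
RRRRYGGG
After op 2 paint(1,7,R):
RRRRRRWR
RRRRRRRR
RRRRYRRR
RRRRYRRR
RRRRYGGG
After op 3 fill(2,3,K) [33 cells changed]:
KKKKKKWK
KKKKKKKK
KKKKYKKK
KKKKYKKK
KKKKYGGG
After op 4 paint(1,1,R):
KKKKKKWK
KRKKKKKK
KKKKYKKK
KKKKYKKK
KKKKYGGG
After op 5 fill(3,3,B) [32 cells changed]:
BBBBBBWB
BRBBBBBB
BBBBYBBB
BBBBYBBB
BBBBYGGG
After op 6 paint(4,5,Y):
BBBBBBWB
BRBBBBBB
BBBBYBBB
BBBBYBBB
BBBBYYGG

Answer: BBBBBBWB
BRBBBBBB
BBBBYBBB
BBBBYBBB
BBBBYYGG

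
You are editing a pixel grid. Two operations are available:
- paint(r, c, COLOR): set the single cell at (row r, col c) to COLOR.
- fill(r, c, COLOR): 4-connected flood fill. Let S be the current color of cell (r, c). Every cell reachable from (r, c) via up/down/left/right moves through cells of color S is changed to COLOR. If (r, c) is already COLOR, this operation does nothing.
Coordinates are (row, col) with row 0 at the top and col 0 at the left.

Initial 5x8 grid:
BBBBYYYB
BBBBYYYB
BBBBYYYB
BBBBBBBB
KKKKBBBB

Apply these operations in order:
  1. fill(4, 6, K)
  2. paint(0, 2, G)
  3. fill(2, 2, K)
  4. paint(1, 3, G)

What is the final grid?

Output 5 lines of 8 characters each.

After op 1 fill(4,6,K) [27 cells changed]:
KKKKYYYK
KKKKYYYK
KKKKYYYK
KKKKKKKK
KKKKKKKK
After op 2 paint(0,2,G):
KKGKYYYK
KKKKYYYK
KKKKYYYK
KKKKKKKK
KKKKKKKK
After op 3 fill(2,2,K) [0 cells changed]:
KKGKYYYK
KKKKYYYK
KKKKYYYK
KKKKKKKK
KKKKKKKK
After op 4 paint(1,3,G):
KKGKYYYK
KKKGYYYK
KKKKYYYK
KKKKKKKK
KKKKKKKK

Answer: KKGKYYYK
KKKGYYYK
KKKKYYYK
KKKKKKKK
KKKKKKKK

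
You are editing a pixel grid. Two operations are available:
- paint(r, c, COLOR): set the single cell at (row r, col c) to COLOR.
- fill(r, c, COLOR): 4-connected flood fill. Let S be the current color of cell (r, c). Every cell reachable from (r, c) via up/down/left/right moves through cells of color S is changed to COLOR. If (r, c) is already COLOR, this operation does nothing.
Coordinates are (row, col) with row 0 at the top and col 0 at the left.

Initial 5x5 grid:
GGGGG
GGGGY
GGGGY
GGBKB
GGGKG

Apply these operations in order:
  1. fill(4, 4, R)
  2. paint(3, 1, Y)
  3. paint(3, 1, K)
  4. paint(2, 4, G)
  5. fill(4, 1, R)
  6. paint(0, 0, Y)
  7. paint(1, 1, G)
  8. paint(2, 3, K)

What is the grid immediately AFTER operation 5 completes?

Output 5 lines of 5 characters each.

Answer: RRRRR
RRRRY
RRRRR
RKBKB
RRRKR

Derivation:
After op 1 fill(4,4,R) [1 cells changed]:
GGGGG
GGGGY
GGGGY
GGBKB
GGGKR
After op 2 paint(3,1,Y):
GGGGG
GGGGY
GGGGY
GYBKB
GGGKR
After op 3 paint(3,1,K):
GGGGG
GGGGY
GGGGY
GKBKB
GGGKR
After op 4 paint(2,4,G):
GGGGG
GGGGY
GGGGG
GKBKB
GGGKR
After op 5 fill(4,1,R) [18 cells changed]:
RRRRR
RRRRY
RRRRR
RKBKB
RRRKR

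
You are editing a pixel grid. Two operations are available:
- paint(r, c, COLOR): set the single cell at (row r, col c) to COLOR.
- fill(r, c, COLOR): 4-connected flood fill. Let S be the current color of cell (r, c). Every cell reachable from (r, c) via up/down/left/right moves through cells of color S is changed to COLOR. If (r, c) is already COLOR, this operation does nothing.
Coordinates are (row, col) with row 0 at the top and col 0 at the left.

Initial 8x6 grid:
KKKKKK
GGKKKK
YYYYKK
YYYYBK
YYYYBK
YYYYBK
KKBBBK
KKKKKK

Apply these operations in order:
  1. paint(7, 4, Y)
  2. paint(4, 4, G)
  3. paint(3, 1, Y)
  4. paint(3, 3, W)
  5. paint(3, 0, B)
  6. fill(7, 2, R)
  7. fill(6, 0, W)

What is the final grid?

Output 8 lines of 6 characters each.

Answer: KKKKKK
GGKKKK
YYYYKK
BYYWBK
YYYYGK
YYYYBK
WWBBBK
WWWWYK

Derivation:
After op 1 paint(7,4,Y):
KKKKKK
GGKKKK
YYYYKK
YYYYBK
YYYYBK
YYYYBK
KKBBBK
KKKKYK
After op 2 paint(4,4,G):
KKKKKK
GGKKKK
YYYYKK
YYYYBK
YYYYGK
YYYYBK
KKBBBK
KKKKYK
After op 3 paint(3,1,Y):
KKKKKK
GGKKKK
YYYYKK
YYYYBK
YYYYGK
YYYYBK
KKBBBK
KKKKYK
After op 4 paint(3,3,W):
KKKKKK
GGKKKK
YYYYKK
YYYWBK
YYYYGK
YYYYBK
KKBBBK
KKKKYK
After op 5 paint(3,0,B):
KKKKKK
GGKKKK
YYYYKK
BYYWBK
YYYYGK
YYYYBK
KKBBBK
KKKKYK
After op 6 fill(7,2,R) [6 cells changed]:
KKKKKK
GGKKKK
YYYYKK
BYYWBK
YYYYGK
YYYYBK
RRBBBK
RRRRYK
After op 7 fill(6,0,W) [6 cells changed]:
KKKKKK
GGKKKK
YYYYKK
BYYWBK
YYYYGK
YYYYBK
WWBBBK
WWWWYK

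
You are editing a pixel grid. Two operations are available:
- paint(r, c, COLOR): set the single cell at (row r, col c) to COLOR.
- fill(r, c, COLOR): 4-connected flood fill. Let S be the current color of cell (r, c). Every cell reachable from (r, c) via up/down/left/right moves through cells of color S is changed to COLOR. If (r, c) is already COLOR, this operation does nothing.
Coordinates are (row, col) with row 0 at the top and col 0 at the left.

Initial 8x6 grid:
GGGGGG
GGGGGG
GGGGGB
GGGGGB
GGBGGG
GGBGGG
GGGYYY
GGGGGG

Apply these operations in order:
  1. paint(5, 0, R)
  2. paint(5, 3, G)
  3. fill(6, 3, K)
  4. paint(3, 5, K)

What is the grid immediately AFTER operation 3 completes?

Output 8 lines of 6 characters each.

Answer: GGGGGG
GGGGGG
GGGGGB
GGGGGB
GGBGGG
RGBGGG
GGGKKK
GGGGGG

Derivation:
After op 1 paint(5,0,R):
GGGGGG
GGGGGG
GGGGGB
GGGGGB
GGBGGG
RGBGGG
GGGYYY
GGGGGG
After op 2 paint(5,3,G):
GGGGGG
GGGGGG
GGGGGB
GGGGGB
GGBGGG
RGBGGG
GGGYYY
GGGGGG
After op 3 fill(6,3,K) [3 cells changed]:
GGGGGG
GGGGGG
GGGGGB
GGGGGB
GGBGGG
RGBGGG
GGGKKK
GGGGGG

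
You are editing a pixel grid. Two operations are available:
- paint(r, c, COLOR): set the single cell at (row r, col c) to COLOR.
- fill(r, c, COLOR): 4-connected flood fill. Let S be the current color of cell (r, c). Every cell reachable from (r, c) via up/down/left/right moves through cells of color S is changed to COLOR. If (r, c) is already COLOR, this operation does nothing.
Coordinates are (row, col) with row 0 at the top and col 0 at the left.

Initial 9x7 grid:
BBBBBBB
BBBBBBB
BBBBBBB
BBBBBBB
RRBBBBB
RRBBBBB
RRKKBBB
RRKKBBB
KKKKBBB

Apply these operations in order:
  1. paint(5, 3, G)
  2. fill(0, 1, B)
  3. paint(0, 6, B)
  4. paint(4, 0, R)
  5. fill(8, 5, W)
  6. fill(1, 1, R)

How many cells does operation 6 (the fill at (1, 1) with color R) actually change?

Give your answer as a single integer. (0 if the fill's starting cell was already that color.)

Answer: 46

Derivation:
After op 1 paint(5,3,G):
BBBBBBB
BBBBBBB
BBBBBBB
BBBBBBB
RRBBBBB
RRBGBBB
RRKKBBB
RRKKBBB
KKKKBBB
After op 2 fill(0,1,B) [0 cells changed]:
BBBBBBB
BBBBBBB
BBBBBBB
BBBBBBB
RRBBBBB
RRBGBBB
RRKKBBB
RRKKBBB
KKKKBBB
After op 3 paint(0,6,B):
BBBBBBB
BBBBBBB
BBBBBBB
BBBBBBB
RRBBBBB
RRBGBBB
RRKKBBB
RRKKBBB
KKKKBBB
After op 4 paint(4,0,R):
BBBBBBB
BBBBBBB
BBBBBBB
BBBBBBB
RRBBBBB
RRBGBBB
RRKKBBB
RRKKBBB
KKKKBBB
After op 5 fill(8,5,W) [46 cells changed]:
WWWWWWW
WWWWWWW
WWWWWWW
WWWWWWW
RRWWWWW
RRWGWWW
RRKKWWW
RRKKWWW
KKKKWWW
After op 6 fill(1,1,R) [46 cells changed]:
RRRRRRR
RRRRRRR
RRRRRRR
RRRRRRR
RRRRRRR
RRRGRRR
RRKKRRR
RRKKRRR
KKKKRRR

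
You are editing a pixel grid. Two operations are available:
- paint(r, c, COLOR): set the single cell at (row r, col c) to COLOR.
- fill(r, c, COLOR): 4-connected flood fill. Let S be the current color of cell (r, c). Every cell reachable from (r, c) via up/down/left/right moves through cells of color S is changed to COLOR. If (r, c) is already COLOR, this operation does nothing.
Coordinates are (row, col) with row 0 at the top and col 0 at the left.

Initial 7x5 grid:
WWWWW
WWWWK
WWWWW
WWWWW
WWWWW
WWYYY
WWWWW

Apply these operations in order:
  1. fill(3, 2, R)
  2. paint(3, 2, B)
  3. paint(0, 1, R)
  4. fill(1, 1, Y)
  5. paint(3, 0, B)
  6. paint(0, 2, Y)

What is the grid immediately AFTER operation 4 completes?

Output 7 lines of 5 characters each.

After op 1 fill(3,2,R) [31 cells changed]:
RRRRR
RRRRK
RRRRR
RRRRR
RRRRR
RRYYY
RRRRR
After op 2 paint(3,2,B):
RRRRR
RRRRK
RRRRR
RRBRR
RRRRR
RRYYY
RRRRR
After op 3 paint(0,1,R):
RRRRR
RRRRK
RRRRR
RRBRR
RRRRR
RRYYY
RRRRR
After op 4 fill(1,1,Y) [30 cells changed]:
YYYYY
YYYYK
YYYYY
YYBYY
YYYYY
YYYYY
YYYYY

Answer: YYYYY
YYYYK
YYYYY
YYBYY
YYYYY
YYYYY
YYYYY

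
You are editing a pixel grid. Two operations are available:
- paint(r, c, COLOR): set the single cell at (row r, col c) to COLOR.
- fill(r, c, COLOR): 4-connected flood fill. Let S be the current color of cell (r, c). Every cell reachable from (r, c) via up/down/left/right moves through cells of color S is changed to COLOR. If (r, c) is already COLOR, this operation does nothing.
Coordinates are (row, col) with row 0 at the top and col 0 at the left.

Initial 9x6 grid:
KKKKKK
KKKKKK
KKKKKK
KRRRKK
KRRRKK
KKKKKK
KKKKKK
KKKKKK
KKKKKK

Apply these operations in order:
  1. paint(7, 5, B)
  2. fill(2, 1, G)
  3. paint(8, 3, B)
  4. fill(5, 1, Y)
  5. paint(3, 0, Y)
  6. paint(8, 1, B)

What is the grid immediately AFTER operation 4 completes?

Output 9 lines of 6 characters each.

After op 1 paint(7,5,B):
KKKKKK
KKKKKK
KKKKKK
KRRRKK
KRRRKK
KKKKKK
KKKKKK
KKKKKB
KKKKKK
After op 2 fill(2,1,G) [47 cells changed]:
GGGGGG
GGGGGG
GGGGGG
GRRRGG
GRRRGG
GGGGGG
GGGGGG
GGGGGB
GGGGGG
After op 3 paint(8,3,B):
GGGGGG
GGGGGG
GGGGGG
GRRRGG
GRRRGG
GGGGGG
GGGGGG
GGGGGB
GGGBGG
After op 4 fill(5,1,Y) [46 cells changed]:
YYYYYY
YYYYYY
YYYYYY
YRRRYY
YRRRYY
YYYYYY
YYYYYY
YYYYYB
YYYBYY

Answer: YYYYYY
YYYYYY
YYYYYY
YRRRYY
YRRRYY
YYYYYY
YYYYYY
YYYYYB
YYYBYY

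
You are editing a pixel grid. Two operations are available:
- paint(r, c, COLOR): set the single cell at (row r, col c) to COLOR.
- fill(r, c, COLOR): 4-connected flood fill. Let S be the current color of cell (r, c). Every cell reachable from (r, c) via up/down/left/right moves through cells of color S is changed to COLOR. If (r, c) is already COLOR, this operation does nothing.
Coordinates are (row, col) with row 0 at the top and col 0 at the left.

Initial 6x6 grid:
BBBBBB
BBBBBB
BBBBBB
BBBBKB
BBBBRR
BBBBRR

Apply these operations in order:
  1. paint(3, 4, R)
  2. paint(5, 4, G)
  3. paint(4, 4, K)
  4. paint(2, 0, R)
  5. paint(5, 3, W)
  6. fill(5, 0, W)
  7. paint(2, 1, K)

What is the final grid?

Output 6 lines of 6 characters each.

After op 1 paint(3,4,R):
BBBBBB
BBBBBB
BBBBBB
BBBBRB
BBBBRR
BBBBRR
After op 2 paint(5,4,G):
BBBBBB
BBBBBB
BBBBBB
BBBBRB
BBBBRR
BBBBGR
After op 3 paint(4,4,K):
BBBBBB
BBBBBB
BBBBBB
BBBBRB
BBBBKR
BBBBGR
After op 4 paint(2,0,R):
BBBBBB
BBBBBB
RBBBBB
BBBBRB
BBBBKR
BBBBGR
After op 5 paint(5,3,W):
BBBBBB
BBBBBB
RBBBBB
BBBBRB
BBBBKR
BBBWGR
After op 6 fill(5,0,W) [29 cells changed]:
WWWWWW
WWWWWW
RWWWWW
WWWWRW
WWWWKR
WWWWGR
After op 7 paint(2,1,K):
WWWWWW
WWWWWW
RKWWWW
WWWWRW
WWWWKR
WWWWGR

Answer: WWWWWW
WWWWWW
RKWWWW
WWWWRW
WWWWKR
WWWWGR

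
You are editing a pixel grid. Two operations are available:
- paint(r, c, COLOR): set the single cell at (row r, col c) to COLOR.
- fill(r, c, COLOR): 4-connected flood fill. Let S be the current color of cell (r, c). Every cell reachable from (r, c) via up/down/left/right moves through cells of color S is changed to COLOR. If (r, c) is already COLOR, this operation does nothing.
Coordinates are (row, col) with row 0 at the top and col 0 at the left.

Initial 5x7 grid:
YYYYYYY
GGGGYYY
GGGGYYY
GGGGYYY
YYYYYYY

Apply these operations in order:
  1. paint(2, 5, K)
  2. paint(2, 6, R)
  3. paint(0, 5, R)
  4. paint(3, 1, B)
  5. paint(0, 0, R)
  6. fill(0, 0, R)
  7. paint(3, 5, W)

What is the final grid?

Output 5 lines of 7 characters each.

After op 1 paint(2,5,K):
YYYYYYY
GGGGYYY
GGGGYKY
GGGGYYY
YYYYYYY
After op 2 paint(2,6,R):
YYYYYYY
GGGGYYY
GGGGYKR
GGGGYYY
YYYYYYY
After op 3 paint(0,5,R):
YYYYYRY
GGGGYYY
GGGGYKR
GGGGYYY
YYYYYYY
After op 4 paint(3,1,B):
YYYYYRY
GGGGYYY
GGGGYKR
GBGGYYY
YYYYYYY
After op 5 paint(0,0,R):
RYYYYRY
GGGGYYY
GGGGYKR
GBGGYYY
YYYYYYY
After op 6 fill(0,0,R) [0 cells changed]:
RYYYYRY
GGGGYYY
GGGGYKR
GBGGYYY
YYYYYYY
After op 7 paint(3,5,W):
RYYYYRY
GGGGYYY
GGGGYKR
GBGGYWY
YYYYYYY

Answer: RYYYYRY
GGGGYYY
GGGGYKR
GBGGYWY
YYYYYYY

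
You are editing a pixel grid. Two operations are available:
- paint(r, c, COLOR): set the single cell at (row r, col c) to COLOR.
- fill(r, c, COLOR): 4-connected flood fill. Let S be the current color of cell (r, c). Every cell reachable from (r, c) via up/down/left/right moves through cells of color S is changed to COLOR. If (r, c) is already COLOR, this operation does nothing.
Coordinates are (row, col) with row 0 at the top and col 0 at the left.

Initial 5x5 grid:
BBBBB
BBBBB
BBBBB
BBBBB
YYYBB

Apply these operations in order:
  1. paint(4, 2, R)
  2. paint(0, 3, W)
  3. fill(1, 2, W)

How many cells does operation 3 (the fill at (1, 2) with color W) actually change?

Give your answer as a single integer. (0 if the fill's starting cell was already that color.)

After op 1 paint(4,2,R):
BBBBB
BBBBB
BBBBB
BBBBB
YYRBB
After op 2 paint(0,3,W):
BBBWB
BBBBB
BBBBB
BBBBB
YYRBB
After op 3 fill(1,2,W) [21 cells changed]:
WWWWW
WWWWW
WWWWW
WWWWW
YYRWW

Answer: 21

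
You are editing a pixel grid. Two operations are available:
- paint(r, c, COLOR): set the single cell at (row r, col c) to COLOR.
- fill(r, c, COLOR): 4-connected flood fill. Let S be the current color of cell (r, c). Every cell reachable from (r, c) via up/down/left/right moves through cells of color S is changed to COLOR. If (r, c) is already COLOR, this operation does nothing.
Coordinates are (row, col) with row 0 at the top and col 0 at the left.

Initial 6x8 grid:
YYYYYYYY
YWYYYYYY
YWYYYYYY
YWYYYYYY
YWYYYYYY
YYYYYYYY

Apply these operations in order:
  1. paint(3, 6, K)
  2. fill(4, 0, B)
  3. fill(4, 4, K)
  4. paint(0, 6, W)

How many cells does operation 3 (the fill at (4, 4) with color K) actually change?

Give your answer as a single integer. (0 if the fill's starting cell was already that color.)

After op 1 paint(3,6,K):
YYYYYYYY
YWYYYYYY
YWYYYYYY
YWYYYYKY
YWYYYYYY
YYYYYYYY
After op 2 fill(4,0,B) [43 cells changed]:
BBBBBBBB
BWBBBBBB
BWBBBBBB
BWBBBBKB
BWBBBBBB
BBBBBBBB
After op 3 fill(4,4,K) [43 cells changed]:
KKKKKKKK
KWKKKKKK
KWKKKKKK
KWKKKKKK
KWKKKKKK
KKKKKKKK

Answer: 43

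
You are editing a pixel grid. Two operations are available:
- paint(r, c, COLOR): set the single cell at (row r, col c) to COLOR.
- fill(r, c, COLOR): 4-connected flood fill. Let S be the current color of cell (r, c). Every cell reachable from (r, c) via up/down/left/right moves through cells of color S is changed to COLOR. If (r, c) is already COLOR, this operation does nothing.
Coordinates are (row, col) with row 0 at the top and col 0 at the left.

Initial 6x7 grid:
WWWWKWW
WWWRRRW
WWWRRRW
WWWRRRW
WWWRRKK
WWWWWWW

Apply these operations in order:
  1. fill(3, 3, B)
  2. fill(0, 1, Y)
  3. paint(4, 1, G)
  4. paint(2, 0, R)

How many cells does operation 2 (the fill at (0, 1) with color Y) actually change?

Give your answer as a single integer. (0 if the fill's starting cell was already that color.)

After op 1 fill(3,3,B) [11 cells changed]:
WWWWKWW
WWWBBBW
WWWBBBW
WWWBBBW
WWWBBKK
WWWWWWW
After op 2 fill(0,1,Y) [23 cells changed]:
YYYYKWW
YYYBBBW
YYYBBBW
YYYBBBW
YYYBBKK
YYYYYYY

Answer: 23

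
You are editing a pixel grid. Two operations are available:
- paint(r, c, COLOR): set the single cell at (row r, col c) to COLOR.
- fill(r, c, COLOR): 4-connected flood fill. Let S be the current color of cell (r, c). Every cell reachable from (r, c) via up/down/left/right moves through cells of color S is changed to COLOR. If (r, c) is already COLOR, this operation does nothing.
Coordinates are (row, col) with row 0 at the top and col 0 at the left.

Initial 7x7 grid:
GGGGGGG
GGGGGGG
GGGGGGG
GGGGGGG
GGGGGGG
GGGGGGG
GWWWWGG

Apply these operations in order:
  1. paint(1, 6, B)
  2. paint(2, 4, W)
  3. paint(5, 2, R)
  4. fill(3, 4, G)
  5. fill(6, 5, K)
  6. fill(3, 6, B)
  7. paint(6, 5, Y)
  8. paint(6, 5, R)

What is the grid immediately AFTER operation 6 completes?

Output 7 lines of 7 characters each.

After op 1 paint(1,6,B):
GGGGGGG
GGGGGGB
GGGGGGG
GGGGGGG
GGGGGGG
GGGGGGG
GWWWWGG
After op 2 paint(2,4,W):
GGGGGGG
GGGGGGB
GGGGWGG
GGGGGGG
GGGGGGG
GGGGGGG
GWWWWGG
After op 3 paint(5,2,R):
GGGGGGG
GGGGGGB
GGGGWGG
GGGGGGG
GGGGGGG
GGRGGGG
GWWWWGG
After op 4 fill(3,4,G) [0 cells changed]:
GGGGGGG
GGGGGGB
GGGGWGG
GGGGGGG
GGGGGGG
GGRGGGG
GWWWWGG
After op 5 fill(6,5,K) [42 cells changed]:
KKKKKKK
KKKKKKB
KKKKWKK
KKKKKKK
KKKKKKK
KKRKKKK
KWWWWKK
After op 6 fill(3,6,B) [42 cells changed]:
BBBBBBB
BBBBBBB
BBBBWBB
BBBBBBB
BBBBBBB
BBRBBBB
BWWWWBB

Answer: BBBBBBB
BBBBBBB
BBBBWBB
BBBBBBB
BBBBBBB
BBRBBBB
BWWWWBB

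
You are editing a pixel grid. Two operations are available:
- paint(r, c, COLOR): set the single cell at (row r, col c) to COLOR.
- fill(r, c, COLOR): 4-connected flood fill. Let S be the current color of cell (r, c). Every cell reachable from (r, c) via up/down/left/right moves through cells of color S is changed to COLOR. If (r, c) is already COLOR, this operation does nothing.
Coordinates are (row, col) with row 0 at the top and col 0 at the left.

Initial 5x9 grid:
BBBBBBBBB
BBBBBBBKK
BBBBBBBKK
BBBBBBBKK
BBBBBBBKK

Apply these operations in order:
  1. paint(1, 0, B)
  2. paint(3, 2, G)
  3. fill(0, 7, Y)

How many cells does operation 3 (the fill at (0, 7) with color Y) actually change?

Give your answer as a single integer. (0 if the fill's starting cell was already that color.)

Answer: 36

Derivation:
After op 1 paint(1,0,B):
BBBBBBBBB
BBBBBBBKK
BBBBBBBKK
BBBBBBBKK
BBBBBBBKK
After op 2 paint(3,2,G):
BBBBBBBBB
BBBBBBBKK
BBBBBBBKK
BBGBBBBKK
BBBBBBBKK
After op 3 fill(0,7,Y) [36 cells changed]:
YYYYYYYYY
YYYYYYYKK
YYYYYYYKK
YYGYYYYKK
YYYYYYYKK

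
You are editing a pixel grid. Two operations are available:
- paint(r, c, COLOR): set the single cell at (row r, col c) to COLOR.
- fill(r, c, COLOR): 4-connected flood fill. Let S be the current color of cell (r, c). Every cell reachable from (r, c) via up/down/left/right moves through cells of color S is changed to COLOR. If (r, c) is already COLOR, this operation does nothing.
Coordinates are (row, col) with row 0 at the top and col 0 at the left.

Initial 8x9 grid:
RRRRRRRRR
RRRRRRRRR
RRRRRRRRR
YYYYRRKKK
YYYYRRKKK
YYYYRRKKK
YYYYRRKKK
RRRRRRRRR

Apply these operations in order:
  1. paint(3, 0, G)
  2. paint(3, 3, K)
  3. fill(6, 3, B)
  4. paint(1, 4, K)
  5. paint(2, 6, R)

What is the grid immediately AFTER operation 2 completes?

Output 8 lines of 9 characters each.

After op 1 paint(3,0,G):
RRRRRRRRR
RRRRRRRRR
RRRRRRRRR
GYYYRRKKK
YYYYRRKKK
YYYYRRKKK
YYYYRRKKK
RRRRRRRRR
After op 2 paint(3,3,K):
RRRRRRRRR
RRRRRRRRR
RRRRRRRRR
GYYKRRKKK
YYYYRRKKK
YYYYRRKKK
YYYYRRKKK
RRRRRRRRR

Answer: RRRRRRRRR
RRRRRRRRR
RRRRRRRRR
GYYKRRKKK
YYYYRRKKK
YYYYRRKKK
YYYYRRKKK
RRRRRRRRR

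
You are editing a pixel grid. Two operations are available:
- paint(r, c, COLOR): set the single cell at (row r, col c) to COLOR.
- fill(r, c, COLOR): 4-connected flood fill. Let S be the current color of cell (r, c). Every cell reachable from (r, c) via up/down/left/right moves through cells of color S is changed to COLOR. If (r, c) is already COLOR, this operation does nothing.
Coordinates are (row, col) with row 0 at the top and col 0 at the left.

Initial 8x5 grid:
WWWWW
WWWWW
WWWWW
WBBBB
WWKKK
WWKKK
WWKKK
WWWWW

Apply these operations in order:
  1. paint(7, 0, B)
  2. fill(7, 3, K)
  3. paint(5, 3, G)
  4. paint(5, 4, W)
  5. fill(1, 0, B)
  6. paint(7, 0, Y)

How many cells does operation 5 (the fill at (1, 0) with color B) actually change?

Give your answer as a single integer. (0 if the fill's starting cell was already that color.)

Answer: 33

Derivation:
After op 1 paint(7,0,B):
WWWWW
WWWWW
WWWWW
WBBBB
WWKKK
WWKKK
WWKKK
BWWWW
After op 2 fill(7,3,K) [26 cells changed]:
KKKKK
KKKKK
KKKKK
KBBBB
KKKKK
KKKKK
KKKKK
BKKKK
After op 3 paint(5,3,G):
KKKKK
KKKKK
KKKKK
KBBBB
KKKKK
KKKGK
KKKKK
BKKKK
After op 4 paint(5,4,W):
KKKKK
KKKKK
KKKKK
KBBBB
KKKKK
KKKGW
KKKKK
BKKKK
After op 5 fill(1,0,B) [33 cells changed]:
BBBBB
BBBBB
BBBBB
BBBBB
BBBBB
BBBGW
BBBBB
BBBBB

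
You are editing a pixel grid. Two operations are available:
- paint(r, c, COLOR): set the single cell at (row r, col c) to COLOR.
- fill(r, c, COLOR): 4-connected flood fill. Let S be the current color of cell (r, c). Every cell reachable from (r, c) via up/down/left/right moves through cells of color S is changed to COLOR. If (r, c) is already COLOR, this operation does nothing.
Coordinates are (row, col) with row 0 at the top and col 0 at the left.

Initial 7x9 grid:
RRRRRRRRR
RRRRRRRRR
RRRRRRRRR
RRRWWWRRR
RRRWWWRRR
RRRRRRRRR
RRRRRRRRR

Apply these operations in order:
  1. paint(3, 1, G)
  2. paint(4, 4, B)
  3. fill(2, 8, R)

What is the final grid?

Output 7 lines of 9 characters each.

Answer: RRRRRRRRR
RRRRRRRRR
RRRRRRRRR
RGRWWWRRR
RRRWBWRRR
RRRRRRRRR
RRRRRRRRR

Derivation:
After op 1 paint(3,1,G):
RRRRRRRRR
RRRRRRRRR
RRRRRRRRR
RGRWWWRRR
RRRWWWRRR
RRRRRRRRR
RRRRRRRRR
After op 2 paint(4,4,B):
RRRRRRRRR
RRRRRRRRR
RRRRRRRRR
RGRWWWRRR
RRRWBWRRR
RRRRRRRRR
RRRRRRRRR
After op 3 fill(2,8,R) [0 cells changed]:
RRRRRRRRR
RRRRRRRRR
RRRRRRRRR
RGRWWWRRR
RRRWBWRRR
RRRRRRRRR
RRRRRRRRR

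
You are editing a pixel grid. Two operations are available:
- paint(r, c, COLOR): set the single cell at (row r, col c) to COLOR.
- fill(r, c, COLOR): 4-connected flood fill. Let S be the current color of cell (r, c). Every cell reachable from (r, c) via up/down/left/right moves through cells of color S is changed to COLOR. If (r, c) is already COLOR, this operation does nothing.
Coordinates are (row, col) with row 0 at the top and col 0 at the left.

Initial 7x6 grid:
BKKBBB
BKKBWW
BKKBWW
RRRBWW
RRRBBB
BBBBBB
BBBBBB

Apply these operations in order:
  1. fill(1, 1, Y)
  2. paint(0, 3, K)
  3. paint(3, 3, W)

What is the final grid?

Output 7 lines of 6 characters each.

After op 1 fill(1,1,Y) [6 cells changed]:
BYYBBB
BYYBWW
BYYBWW
RRRBWW
RRRBBB
BBBBBB
BBBBBB
After op 2 paint(0,3,K):
BYYKBB
BYYBWW
BYYBWW
RRRBWW
RRRBBB
BBBBBB
BBBBBB
After op 3 paint(3,3,W):
BYYKBB
BYYBWW
BYYBWW
RRRWWW
RRRBBB
BBBBBB
BBBBBB

Answer: BYYKBB
BYYBWW
BYYBWW
RRRWWW
RRRBBB
BBBBBB
BBBBBB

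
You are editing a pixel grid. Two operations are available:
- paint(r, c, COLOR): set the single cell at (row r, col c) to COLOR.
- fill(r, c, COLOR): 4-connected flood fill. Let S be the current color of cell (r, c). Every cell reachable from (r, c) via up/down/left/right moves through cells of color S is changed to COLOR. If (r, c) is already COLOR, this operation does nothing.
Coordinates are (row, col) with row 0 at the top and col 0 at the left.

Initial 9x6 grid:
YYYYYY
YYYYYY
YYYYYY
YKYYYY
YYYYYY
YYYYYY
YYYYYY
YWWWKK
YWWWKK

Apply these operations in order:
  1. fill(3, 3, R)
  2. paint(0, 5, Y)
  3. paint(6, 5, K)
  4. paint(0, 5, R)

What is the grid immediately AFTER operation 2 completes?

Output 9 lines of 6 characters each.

Answer: RRRRRY
RRRRRR
RRRRRR
RKRRRR
RRRRRR
RRRRRR
RRRRRR
RWWWKK
RWWWKK

Derivation:
After op 1 fill(3,3,R) [43 cells changed]:
RRRRRR
RRRRRR
RRRRRR
RKRRRR
RRRRRR
RRRRRR
RRRRRR
RWWWKK
RWWWKK
After op 2 paint(0,5,Y):
RRRRRY
RRRRRR
RRRRRR
RKRRRR
RRRRRR
RRRRRR
RRRRRR
RWWWKK
RWWWKK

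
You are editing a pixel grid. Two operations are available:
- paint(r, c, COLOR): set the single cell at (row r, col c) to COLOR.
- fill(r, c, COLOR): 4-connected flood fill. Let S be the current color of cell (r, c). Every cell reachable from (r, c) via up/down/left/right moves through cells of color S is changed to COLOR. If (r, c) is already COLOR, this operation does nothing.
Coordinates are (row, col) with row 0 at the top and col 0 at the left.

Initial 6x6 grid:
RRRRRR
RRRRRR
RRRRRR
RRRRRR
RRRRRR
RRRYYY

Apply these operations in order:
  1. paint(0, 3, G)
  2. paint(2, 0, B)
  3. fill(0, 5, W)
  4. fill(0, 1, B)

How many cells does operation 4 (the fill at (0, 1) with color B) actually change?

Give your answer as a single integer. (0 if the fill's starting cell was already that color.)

After op 1 paint(0,3,G):
RRRGRR
RRRRRR
RRRRRR
RRRRRR
RRRRRR
RRRYYY
After op 2 paint(2,0,B):
RRRGRR
RRRRRR
BRRRRR
RRRRRR
RRRRRR
RRRYYY
After op 3 fill(0,5,W) [31 cells changed]:
WWWGWW
WWWWWW
BWWWWW
WWWWWW
WWWWWW
WWWYYY
After op 4 fill(0,1,B) [31 cells changed]:
BBBGBB
BBBBBB
BBBBBB
BBBBBB
BBBBBB
BBBYYY

Answer: 31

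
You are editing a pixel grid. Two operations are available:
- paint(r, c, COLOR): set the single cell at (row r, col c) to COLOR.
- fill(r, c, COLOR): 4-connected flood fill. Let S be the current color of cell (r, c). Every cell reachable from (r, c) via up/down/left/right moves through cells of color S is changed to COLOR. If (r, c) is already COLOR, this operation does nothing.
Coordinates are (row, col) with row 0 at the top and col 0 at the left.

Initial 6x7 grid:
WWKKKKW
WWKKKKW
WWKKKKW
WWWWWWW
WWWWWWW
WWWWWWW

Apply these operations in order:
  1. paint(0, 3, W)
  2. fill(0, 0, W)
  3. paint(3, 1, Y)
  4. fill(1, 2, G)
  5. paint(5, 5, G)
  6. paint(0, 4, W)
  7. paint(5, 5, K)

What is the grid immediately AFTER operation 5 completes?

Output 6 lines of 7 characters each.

After op 1 paint(0,3,W):
WWKWKKW
WWKKKKW
WWKKKKW
WWWWWWW
WWWWWWW
WWWWWWW
After op 2 fill(0,0,W) [0 cells changed]:
WWKWKKW
WWKKKKW
WWKKKKW
WWWWWWW
WWWWWWW
WWWWWWW
After op 3 paint(3,1,Y):
WWKWKKW
WWKKKKW
WWKKKKW
WYWWWWW
WWWWWWW
WWWWWWW
After op 4 fill(1,2,G) [11 cells changed]:
WWGWGGW
WWGGGGW
WWGGGGW
WYWWWWW
WWWWWWW
WWWWWWW
After op 5 paint(5,5,G):
WWGWGGW
WWGGGGW
WWGGGGW
WYWWWWW
WWWWWWW
WWWWWGW

Answer: WWGWGGW
WWGGGGW
WWGGGGW
WYWWWWW
WWWWWWW
WWWWWGW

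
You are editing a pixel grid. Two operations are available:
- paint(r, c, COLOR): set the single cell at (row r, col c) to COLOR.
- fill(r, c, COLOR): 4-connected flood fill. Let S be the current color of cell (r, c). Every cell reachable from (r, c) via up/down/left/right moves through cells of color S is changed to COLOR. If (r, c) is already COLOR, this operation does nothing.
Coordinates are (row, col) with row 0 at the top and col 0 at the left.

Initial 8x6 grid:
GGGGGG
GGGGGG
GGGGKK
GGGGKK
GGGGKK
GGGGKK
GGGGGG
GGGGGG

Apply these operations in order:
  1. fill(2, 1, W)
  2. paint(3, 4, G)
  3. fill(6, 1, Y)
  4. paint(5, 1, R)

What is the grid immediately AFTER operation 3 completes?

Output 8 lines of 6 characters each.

Answer: YYYYYY
YYYYYY
YYYYKK
YYYYGK
YYYYKK
YYYYKK
YYYYYY
YYYYYY

Derivation:
After op 1 fill(2,1,W) [40 cells changed]:
WWWWWW
WWWWWW
WWWWKK
WWWWKK
WWWWKK
WWWWKK
WWWWWW
WWWWWW
After op 2 paint(3,4,G):
WWWWWW
WWWWWW
WWWWKK
WWWWGK
WWWWKK
WWWWKK
WWWWWW
WWWWWW
After op 3 fill(6,1,Y) [40 cells changed]:
YYYYYY
YYYYYY
YYYYKK
YYYYGK
YYYYKK
YYYYKK
YYYYYY
YYYYYY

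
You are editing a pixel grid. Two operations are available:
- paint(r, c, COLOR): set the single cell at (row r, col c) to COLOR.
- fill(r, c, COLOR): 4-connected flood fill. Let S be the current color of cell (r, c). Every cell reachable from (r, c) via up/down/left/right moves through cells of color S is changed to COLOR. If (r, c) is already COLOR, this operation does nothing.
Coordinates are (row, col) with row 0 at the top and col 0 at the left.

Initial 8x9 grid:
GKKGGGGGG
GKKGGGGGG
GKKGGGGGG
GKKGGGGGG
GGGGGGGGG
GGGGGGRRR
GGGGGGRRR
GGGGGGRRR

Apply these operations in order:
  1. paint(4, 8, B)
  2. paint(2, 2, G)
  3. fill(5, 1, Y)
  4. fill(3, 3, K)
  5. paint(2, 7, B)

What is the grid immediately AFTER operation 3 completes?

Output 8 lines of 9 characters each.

After op 1 paint(4,8,B):
GKKGGGGGG
GKKGGGGGG
GKKGGGGGG
GKKGGGGGG
GGGGGGGGB
GGGGGGRRR
GGGGGGRRR
GGGGGGRRR
After op 2 paint(2,2,G):
GKKGGGGGG
GKKGGGGGG
GKGGGGGGG
GKKGGGGGG
GGGGGGGGB
GGGGGGRRR
GGGGGGRRR
GGGGGGRRR
After op 3 fill(5,1,Y) [55 cells changed]:
YKKYYYYYY
YKKYYYYYY
YKYYYYYYY
YKKYYYYYY
YYYYYYYYB
YYYYYYRRR
YYYYYYRRR
YYYYYYRRR

Answer: YKKYYYYYY
YKKYYYYYY
YKYYYYYYY
YKKYYYYYY
YYYYYYYYB
YYYYYYRRR
YYYYYYRRR
YYYYYYRRR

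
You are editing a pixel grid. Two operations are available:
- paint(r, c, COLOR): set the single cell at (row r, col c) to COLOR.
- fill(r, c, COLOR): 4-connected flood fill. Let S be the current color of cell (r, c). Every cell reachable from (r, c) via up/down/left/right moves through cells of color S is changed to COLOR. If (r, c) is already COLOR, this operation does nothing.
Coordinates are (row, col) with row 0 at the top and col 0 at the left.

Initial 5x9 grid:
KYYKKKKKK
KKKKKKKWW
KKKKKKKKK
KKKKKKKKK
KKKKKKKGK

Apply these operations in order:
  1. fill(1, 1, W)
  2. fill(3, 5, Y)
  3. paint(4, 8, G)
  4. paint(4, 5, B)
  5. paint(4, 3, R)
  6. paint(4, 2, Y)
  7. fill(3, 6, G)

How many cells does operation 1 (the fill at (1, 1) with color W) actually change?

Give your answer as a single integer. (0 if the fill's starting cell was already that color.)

Answer: 40

Derivation:
After op 1 fill(1,1,W) [40 cells changed]:
WYYWWWWWW
WWWWWWWWW
WWWWWWWWW
WWWWWWWWW
WWWWWWWGW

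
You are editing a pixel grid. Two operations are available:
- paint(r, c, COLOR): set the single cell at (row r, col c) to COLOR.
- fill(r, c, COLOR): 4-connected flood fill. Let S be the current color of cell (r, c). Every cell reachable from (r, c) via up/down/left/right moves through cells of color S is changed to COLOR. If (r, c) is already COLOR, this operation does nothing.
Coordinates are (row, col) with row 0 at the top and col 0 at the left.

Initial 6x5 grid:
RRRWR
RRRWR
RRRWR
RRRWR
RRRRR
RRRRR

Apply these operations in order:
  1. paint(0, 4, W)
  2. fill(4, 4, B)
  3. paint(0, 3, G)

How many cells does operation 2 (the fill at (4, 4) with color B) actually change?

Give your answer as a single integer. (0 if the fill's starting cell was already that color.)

After op 1 paint(0,4,W):
RRRWW
RRRWR
RRRWR
RRRWR
RRRRR
RRRRR
After op 2 fill(4,4,B) [25 cells changed]:
BBBWW
BBBWB
BBBWB
BBBWB
BBBBB
BBBBB

Answer: 25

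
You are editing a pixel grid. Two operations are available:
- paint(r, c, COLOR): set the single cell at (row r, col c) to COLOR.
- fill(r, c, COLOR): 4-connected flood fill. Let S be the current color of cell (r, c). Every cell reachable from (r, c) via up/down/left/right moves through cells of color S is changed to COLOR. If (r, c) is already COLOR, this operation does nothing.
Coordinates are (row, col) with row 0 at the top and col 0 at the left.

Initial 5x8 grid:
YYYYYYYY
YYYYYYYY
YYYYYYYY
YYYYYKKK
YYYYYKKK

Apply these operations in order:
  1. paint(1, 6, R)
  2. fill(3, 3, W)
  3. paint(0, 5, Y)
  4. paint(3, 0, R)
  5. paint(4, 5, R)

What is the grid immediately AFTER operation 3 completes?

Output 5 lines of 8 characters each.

Answer: WWWWWYWW
WWWWWWRW
WWWWWWWW
WWWWWKKK
WWWWWKKK

Derivation:
After op 1 paint(1,6,R):
YYYYYYYY
YYYYYYRY
YYYYYYYY
YYYYYKKK
YYYYYKKK
After op 2 fill(3,3,W) [33 cells changed]:
WWWWWWWW
WWWWWWRW
WWWWWWWW
WWWWWKKK
WWWWWKKK
After op 3 paint(0,5,Y):
WWWWWYWW
WWWWWWRW
WWWWWWWW
WWWWWKKK
WWWWWKKK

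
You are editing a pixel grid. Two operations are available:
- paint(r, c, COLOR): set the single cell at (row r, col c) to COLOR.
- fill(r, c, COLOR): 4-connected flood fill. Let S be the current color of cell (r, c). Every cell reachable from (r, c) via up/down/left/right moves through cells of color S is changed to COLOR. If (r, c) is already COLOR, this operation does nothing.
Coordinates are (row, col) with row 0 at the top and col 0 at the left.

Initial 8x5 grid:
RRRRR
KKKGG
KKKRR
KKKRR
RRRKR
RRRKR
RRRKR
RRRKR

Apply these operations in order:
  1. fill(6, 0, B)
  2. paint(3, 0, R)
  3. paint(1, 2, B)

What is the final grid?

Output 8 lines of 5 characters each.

After op 1 fill(6,0,B) [12 cells changed]:
RRRRR
KKKGG
KKKRR
KKKRR
BBBKR
BBBKR
BBBKR
BBBKR
After op 2 paint(3,0,R):
RRRRR
KKKGG
KKKRR
RKKRR
BBBKR
BBBKR
BBBKR
BBBKR
After op 3 paint(1,2,B):
RRRRR
KKBGG
KKKRR
RKKRR
BBBKR
BBBKR
BBBKR
BBBKR

Answer: RRRRR
KKBGG
KKKRR
RKKRR
BBBKR
BBBKR
BBBKR
BBBKR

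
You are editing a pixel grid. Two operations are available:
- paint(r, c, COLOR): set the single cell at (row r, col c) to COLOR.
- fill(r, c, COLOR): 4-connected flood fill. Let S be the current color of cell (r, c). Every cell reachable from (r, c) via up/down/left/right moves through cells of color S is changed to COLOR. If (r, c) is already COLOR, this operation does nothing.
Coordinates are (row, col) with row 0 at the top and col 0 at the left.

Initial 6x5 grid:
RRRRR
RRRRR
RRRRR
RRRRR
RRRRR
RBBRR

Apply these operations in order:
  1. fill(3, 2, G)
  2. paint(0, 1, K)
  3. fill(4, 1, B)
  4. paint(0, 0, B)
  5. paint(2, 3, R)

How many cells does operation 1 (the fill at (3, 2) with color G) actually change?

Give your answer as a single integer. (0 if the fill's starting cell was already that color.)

After op 1 fill(3,2,G) [28 cells changed]:
GGGGG
GGGGG
GGGGG
GGGGG
GGGGG
GBBGG

Answer: 28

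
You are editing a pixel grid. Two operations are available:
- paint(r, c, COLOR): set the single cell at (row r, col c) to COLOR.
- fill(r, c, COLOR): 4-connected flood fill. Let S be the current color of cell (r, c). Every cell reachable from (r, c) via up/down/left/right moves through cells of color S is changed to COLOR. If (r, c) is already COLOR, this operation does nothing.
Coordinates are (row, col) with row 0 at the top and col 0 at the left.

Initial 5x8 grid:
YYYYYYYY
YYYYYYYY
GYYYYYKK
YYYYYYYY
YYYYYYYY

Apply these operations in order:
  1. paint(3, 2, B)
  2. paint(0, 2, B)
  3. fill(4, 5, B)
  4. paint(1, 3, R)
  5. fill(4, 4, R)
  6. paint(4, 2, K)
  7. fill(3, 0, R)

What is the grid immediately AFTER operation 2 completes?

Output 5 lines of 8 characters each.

After op 1 paint(3,2,B):
YYYYYYYY
YYYYYYYY
GYYYYYKK
YYBYYYYY
YYYYYYYY
After op 2 paint(0,2,B):
YYBYYYYY
YYYYYYYY
GYYYYYKK
YYBYYYYY
YYYYYYYY

Answer: YYBYYYYY
YYYYYYYY
GYYYYYKK
YYBYYYYY
YYYYYYYY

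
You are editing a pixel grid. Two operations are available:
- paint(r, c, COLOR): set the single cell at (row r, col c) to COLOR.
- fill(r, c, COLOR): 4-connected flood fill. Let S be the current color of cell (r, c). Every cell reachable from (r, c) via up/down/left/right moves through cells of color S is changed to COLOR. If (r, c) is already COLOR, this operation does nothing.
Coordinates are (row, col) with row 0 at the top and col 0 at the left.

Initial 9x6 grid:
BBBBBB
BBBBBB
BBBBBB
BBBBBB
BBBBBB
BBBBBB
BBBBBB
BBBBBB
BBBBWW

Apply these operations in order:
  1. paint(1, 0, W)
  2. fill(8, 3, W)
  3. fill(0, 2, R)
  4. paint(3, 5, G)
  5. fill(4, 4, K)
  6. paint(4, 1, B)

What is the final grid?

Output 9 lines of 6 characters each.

After op 1 paint(1,0,W):
BBBBBB
WBBBBB
BBBBBB
BBBBBB
BBBBBB
BBBBBB
BBBBBB
BBBBBB
BBBBWW
After op 2 fill(8,3,W) [51 cells changed]:
WWWWWW
WWWWWW
WWWWWW
WWWWWW
WWWWWW
WWWWWW
WWWWWW
WWWWWW
WWWWWW
After op 3 fill(0,2,R) [54 cells changed]:
RRRRRR
RRRRRR
RRRRRR
RRRRRR
RRRRRR
RRRRRR
RRRRRR
RRRRRR
RRRRRR
After op 4 paint(3,5,G):
RRRRRR
RRRRRR
RRRRRR
RRRRRG
RRRRRR
RRRRRR
RRRRRR
RRRRRR
RRRRRR
After op 5 fill(4,4,K) [53 cells changed]:
KKKKKK
KKKKKK
KKKKKK
KKKKKG
KKKKKK
KKKKKK
KKKKKK
KKKKKK
KKKKKK
After op 6 paint(4,1,B):
KKKKKK
KKKKKK
KKKKKK
KKKKKG
KBKKKK
KKKKKK
KKKKKK
KKKKKK
KKKKKK

Answer: KKKKKK
KKKKKK
KKKKKK
KKKKKG
KBKKKK
KKKKKK
KKKKKK
KKKKKK
KKKKKK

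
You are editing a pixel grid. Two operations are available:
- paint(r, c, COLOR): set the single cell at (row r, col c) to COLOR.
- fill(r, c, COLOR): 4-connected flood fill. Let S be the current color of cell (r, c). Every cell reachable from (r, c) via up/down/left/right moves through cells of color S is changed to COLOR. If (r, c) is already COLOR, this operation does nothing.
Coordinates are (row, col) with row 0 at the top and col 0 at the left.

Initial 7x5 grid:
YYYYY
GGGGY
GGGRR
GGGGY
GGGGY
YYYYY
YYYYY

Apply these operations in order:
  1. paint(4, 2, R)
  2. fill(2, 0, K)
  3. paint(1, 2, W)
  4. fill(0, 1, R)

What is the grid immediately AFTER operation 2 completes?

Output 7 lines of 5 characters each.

Answer: YYYYY
KKKKY
KKKRR
KKKKY
KKRKY
YYYYY
YYYYY

Derivation:
After op 1 paint(4,2,R):
YYYYY
GGGGY
GGGRR
GGGGY
GGRGY
YYYYY
YYYYY
After op 2 fill(2,0,K) [14 cells changed]:
YYYYY
KKKKY
KKKRR
KKKKY
KKRKY
YYYYY
YYYYY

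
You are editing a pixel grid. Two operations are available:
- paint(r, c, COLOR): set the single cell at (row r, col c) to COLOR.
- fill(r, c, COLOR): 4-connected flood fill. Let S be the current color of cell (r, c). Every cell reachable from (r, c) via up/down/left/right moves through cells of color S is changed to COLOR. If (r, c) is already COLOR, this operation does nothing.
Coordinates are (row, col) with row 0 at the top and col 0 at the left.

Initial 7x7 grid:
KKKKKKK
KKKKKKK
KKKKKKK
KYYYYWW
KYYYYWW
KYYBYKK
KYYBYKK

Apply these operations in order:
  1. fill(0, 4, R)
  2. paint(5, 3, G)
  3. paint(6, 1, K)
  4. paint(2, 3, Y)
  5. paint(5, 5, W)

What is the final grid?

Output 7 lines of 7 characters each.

After op 1 fill(0,4,R) [25 cells changed]:
RRRRRRR
RRRRRRR
RRRRRRR
RYYYYWW
RYYYYWW
RYYBYKK
RYYBYKK
After op 2 paint(5,3,G):
RRRRRRR
RRRRRRR
RRRRRRR
RYYYYWW
RYYYYWW
RYYGYKK
RYYBYKK
After op 3 paint(6,1,K):
RRRRRRR
RRRRRRR
RRRRRRR
RYYYYWW
RYYYYWW
RYYGYKK
RKYBYKK
After op 4 paint(2,3,Y):
RRRRRRR
RRRRRRR
RRRYRRR
RYYYYWW
RYYYYWW
RYYGYKK
RKYBYKK
After op 5 paint(5,5,W):
RRRRRRR
RRRRRRR
RRRYRRR
RYYYYWW
RYYYYWW
RYYGYWK
RKYBYKK

Answer: RRRRRRR
RRRRRRR
RRRYRRR
RYYYYWW
RYYYYWW
RYYGYWK
RKYBYKK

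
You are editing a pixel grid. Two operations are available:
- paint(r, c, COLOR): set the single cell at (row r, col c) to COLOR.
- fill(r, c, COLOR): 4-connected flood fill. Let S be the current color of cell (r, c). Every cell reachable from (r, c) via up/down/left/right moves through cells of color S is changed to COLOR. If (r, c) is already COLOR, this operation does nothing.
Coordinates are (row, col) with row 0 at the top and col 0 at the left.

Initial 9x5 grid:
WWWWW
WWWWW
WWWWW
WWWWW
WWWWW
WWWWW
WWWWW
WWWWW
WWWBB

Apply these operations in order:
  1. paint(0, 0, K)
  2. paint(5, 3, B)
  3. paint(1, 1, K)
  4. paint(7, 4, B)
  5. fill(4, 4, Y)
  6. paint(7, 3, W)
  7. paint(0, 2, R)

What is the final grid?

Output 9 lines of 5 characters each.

Answer: KYRYY
YKYYY
YYYYY
YYYYY
YYYYY
YYYBY
YYYYY
YYYWB
YYYBB

Derivation:
After op 1 paint(0,0,K):
KWWWW
WWWWW
WWWWW
WWWWW
WWWWW
WWWWW
WWWWW
WWWWW
WWWBB
After op 2 paint(5,3,B):
KWWWW
WWWWW
WWWWW
WWWWW
WWWWW
WWWBW
WWWWW
WWWWW
WWWBB
After op 3 paint(1,1,K):
KWWWW
WKWWW
WWWWW
WWWWW
WWWWW
WWWBW
WWWWW
WWWWW
WWWBB
After op 4 paint(7,4,B):
KWWWW
WKWWW
WWWWW
WWWWW
WWWWW
WWWBW
WWWWW
WWWWB
WWWBB
After op 5 fill(4,4,Y) [39 cells changed]:
KYYYY
YKYYY
YYYYY
YYYYY
YYYYY
YYYBY
YYYYY
YYYYB
YYYBB
After op 6 paint(7,3,W):
KYYYY
YKYYY
YYYYY
YYYYY
YYYYY
YYYBY
YYYYY
YYYWB
YYYBB
After op 7 paint(0,2,R):
KYRYY
YKYYY
YYYYY
YYYYY
YYYYY
YYYBY
YYYYY
YYYWB
YYYBB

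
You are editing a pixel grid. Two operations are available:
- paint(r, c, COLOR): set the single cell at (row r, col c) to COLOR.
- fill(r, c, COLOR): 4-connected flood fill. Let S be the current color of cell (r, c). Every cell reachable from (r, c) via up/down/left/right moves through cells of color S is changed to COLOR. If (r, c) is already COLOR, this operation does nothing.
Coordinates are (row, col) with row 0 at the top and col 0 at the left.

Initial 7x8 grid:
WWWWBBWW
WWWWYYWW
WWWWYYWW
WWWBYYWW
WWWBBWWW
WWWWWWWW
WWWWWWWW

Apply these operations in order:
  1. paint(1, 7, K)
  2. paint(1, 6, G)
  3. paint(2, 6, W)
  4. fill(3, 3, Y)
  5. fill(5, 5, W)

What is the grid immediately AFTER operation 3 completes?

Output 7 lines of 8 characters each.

Answer: WWWWBBWW
WWWWYYGK
WWWWYYWW
WWWBYYWW
WWWBBWWW
WWWWWWWW
WWWWWWWW

Derivation:
After op 1 paint(1,7,K):
WWWWBBWW
WWWWYYWK
WWWWYYWW
WWWBYYWW
WWWBBWWW
WWWWWWWW
WWWWWWWW
After op 2 paint(1,6,G):
WWWWBBWW
WWWWYYGK
WWWWYYWW
WWWBYYWW
WWWBBWWW
WWWWWWWW
WWWWWWWW
After op 3 paint(2,6,W):
WWWWBBWW
WWWWYYGK
WWWWYYWW
WWWBYYWW
WWWBBWWW
WWWWWWWW
WWWWWWWW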